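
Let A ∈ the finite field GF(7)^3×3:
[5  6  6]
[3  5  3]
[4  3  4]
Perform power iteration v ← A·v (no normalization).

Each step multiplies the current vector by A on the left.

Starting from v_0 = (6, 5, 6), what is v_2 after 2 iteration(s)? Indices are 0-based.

v_2 = (6, 5, 0)

v_0 = (6, 5, 6).
v_1 = A·v_0 = (5, 5, 0).
v_2 = A·v_1 = (6, 5, 0).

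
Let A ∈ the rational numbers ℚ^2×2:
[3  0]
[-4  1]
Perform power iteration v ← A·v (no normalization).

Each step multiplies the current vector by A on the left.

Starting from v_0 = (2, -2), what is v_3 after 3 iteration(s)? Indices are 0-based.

v_0 = (2, -2).
v_1 = A·v_0 = (6, -10).
v_2 = A·v_1 = (18, -34).
v_3 = A·v_2 = (54, -106).

v_3 = (54, -106)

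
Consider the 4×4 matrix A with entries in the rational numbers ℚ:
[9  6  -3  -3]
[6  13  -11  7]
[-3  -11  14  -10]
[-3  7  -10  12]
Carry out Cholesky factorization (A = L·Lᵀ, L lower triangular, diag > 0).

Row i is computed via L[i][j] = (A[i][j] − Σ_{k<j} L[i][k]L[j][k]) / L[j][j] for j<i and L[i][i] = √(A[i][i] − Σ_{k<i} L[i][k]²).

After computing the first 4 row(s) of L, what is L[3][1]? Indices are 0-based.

Step 1: L[0][0] = √(9) = 3.
  L[1][0] = (6) / L[0][0] = 2.
Step 2: L[1][1] = √(9) = 3.
  L[2][0] = (-3) / L[0][0] = -1.
  L[2][1] = (-9) / L[1][1] = -3.
Step 3: L[2][2] = √(4) = 2.
  L[3][0] = (-3) / L[0][0] = -1.
  L[3][1] = (9) / L[1][1] = 3.
  L[3][2] = (-2) / L[2][2] = -1.
Step 4: L[3][3] = √(1) = 1.

L[3][1] = 3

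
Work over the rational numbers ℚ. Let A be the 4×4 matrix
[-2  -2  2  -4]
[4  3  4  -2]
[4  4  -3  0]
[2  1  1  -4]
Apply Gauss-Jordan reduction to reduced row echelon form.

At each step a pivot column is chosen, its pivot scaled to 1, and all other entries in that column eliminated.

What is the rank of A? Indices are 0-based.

rank = 4

[1] R0 /= -2  ⇒  (1, 1, -1, 2)
     R1 -= 4·R0  ⇒  (0, -1, 8, -10)
     R2 -= 4·R0  ⇒  (0, 0, 1, -8)
     R3 -= 2·R0  ⇒  (0, -1, 3, -8)
[2] R1 /= -1  ⇒  (0, 1, -8, 10)
     R0 -= 1·R1  ⇒  (1, 0, 7, -8)
     R3 -= -1·R1  ⇒  (0, 0, -5, 2)
[3] R2 /= 1  ⇒  (0, 0, 1, -8)
     R0 -= 7·R2  ⇒  (1, 0, 0, 48)
     R1 -= -8·R2  ⇒  (0, 1, 0, -54)
     R3 -= -5·R2  ⇒  (0, 0, 0, -38)
[4] R3 /= -38  ⇒  (0, 0, 0, 1)
     R0 -= 48·R3  ⇒  (1, 0, 0, 0)
     R1 -= -54·R3  ⇒  (0, 1, 0, 0)
     R2 -= -8·R3  ⇒  (0, 0, 1, 0)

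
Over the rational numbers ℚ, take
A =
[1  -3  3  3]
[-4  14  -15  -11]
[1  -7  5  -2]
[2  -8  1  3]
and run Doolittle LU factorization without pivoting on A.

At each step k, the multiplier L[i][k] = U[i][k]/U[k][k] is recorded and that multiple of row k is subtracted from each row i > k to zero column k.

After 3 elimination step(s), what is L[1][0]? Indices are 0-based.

k=0: U[0][0]=1
  eliminate (1,0): mult=-4, new row 1: (0, 2, -3, 1); set L[1][0]=-4
  eliminate (2,0): mult=1, new row 2: (0, -4, 2, -5); set L[2][0]=1
  eliminate (3,0): mult=2, new row 3: (0, -2, -5, -3); set L[3][0]=2
k=1: U[1][1]=2
  eliminate (2,1): mult=-2, new row 2: (0, 0, -4, -3); set L[2][1]=-2
  eliminate (3,1): mult=-1, new row 3: (0, 0, -8, -2); set L[3][1]=-1
k=2: U[2][2]=-4
  eliminate (3,2): mult=2, new row 3: (0, 0, 0, 4); set L[3][2]=2

L[1][0] = -4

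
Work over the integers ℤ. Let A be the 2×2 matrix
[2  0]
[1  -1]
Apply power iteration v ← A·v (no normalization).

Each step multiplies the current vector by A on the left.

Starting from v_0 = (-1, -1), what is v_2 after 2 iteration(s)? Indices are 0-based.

v_2 = (-4, -2)

v_0 = (-1, -1).
v_1 = A·v_0 = (-2, 0).
v_2 = A·v_1 = (-4, -2).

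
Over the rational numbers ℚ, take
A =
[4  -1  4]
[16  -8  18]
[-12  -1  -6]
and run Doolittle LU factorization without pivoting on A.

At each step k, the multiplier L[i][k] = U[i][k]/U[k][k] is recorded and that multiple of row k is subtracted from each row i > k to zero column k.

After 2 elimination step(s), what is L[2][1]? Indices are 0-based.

[col 0] pivot 4
  R1 -= 4*R0 → (0, -4, 2)  (L[1][0] := 4)
  R2 -= -3*R0 → (0, -4, 6)  (L[2][0] := -3)
[col 1] pivot -4
  R2 -= 1*R1 → (0, 0, 4)  (L[2][1] := 1)

L[2][1] = 1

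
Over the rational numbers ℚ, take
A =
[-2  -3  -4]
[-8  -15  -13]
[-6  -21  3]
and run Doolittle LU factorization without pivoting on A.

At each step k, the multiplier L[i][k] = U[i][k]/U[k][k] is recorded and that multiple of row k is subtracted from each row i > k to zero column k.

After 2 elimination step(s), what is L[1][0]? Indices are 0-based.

L[1][0] = 4

Step 1: pivot at (0,0) is -2.
  row1 ← row1 − (4)·row0  ⇒  L[1][0]=4, U row1=(0, -3, 3)
  row2 ← row2 − (3)·row0  ⇒  L[2][0]=3, U row2=(0, -12, 15)
Step 2: pivot at (1,1) is -3.
  row2 ← row2 − (4)·row1  ⇒  L[2][1]=4, U row2=(0, 0, 3)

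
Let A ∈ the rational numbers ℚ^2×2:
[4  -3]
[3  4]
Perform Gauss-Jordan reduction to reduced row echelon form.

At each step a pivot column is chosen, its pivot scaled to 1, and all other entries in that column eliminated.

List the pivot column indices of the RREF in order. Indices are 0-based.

pivot columns: 0, 1

[1] R0 /= 4  ⇒  (1, -3/4)
     R1 -= 3·R0  ⇒  (0, 25/4)
[2] R1 /= 25/4  ⇒  (0, 1)
     R0 -= -3/4·R1  ⇒  (1, 0)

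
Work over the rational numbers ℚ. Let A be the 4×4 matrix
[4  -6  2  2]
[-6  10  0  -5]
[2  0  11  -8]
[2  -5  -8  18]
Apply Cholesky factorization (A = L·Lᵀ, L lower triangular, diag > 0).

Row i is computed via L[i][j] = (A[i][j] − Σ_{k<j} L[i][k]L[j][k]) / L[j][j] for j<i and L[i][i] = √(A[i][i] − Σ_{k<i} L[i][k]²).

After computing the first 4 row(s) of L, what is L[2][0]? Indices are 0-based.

L[2][0] = 1

Step 1: L[0][0] = √(4) = 2.
  L[1][0] = (-6) / L[0][0] = -3.
Step 2: L[1][1] = √(1) = 1.
  L[2][0] = (2) / L[0][0] = 1.
  L[2][1] = (3) / L[1][1] = 3.
Step 3: L[2][2] = √(1) = 1.
  L[3][0] = (2) / L[0][0] = 1.
  L[3][1] = (-2) / L[1][1] = -2.
  L[3][2] = (-3) / L[2][2] = -3.
Step 4: L[3][3] = √(4) = 2.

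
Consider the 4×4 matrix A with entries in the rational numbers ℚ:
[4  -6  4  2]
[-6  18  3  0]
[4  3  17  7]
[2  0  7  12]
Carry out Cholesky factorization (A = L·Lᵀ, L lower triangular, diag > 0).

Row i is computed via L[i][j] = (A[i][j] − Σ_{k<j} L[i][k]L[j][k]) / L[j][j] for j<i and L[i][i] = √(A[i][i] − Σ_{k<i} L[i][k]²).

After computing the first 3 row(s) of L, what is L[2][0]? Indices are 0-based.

L[2][0] = 2

Step 1: L[0][0] = √(4) = 2.
  L[1][0] = (-6) / L[0][0] = -3.
Step 2: L[1][1] = √(9) = 3.
  L[2][0] = (4) / L[0][0] = 2.
  L[2][1] = (9) / L[1][1] = 3.
Step 3: L[2][2] = √(4) = 2.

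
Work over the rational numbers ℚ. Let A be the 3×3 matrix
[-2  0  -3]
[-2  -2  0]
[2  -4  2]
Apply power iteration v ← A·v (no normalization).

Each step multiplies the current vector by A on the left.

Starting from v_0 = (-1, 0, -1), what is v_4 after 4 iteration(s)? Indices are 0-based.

v_4 = (-172, -76, 28)

v_0 = (-1, 0, -1).
v_1 = A·v_0 = (5, 2, -4).
v_2 = A·v_1 = (2, -14, -6).
v_3 = A·v_2 = (14, 24, 48).
v_4 = A·v_3 = (-172, -76, 28).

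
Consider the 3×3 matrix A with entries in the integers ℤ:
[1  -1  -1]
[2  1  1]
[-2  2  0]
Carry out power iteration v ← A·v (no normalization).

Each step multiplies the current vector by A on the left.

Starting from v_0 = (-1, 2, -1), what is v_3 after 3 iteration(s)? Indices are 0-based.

v_0 = (-1, 2, -1).
v_1 = A·v_0 = (-2, -1, 6).
v_2 = A·v_1 = (-7, 1, 2).
v_3 = A·v_2 = (-10, -11, 16).

v_3 = (-10, -11, 16)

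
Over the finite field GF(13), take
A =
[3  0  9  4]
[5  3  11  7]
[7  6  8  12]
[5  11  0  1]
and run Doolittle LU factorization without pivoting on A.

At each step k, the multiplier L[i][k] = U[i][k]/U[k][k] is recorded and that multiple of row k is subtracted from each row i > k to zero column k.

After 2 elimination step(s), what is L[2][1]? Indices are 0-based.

Step 1: pivot at (0,0) is 3.
  row1 ← row1 − (6)·row0  ⇒  L[1][0]=6, U row1=(0, 3, 9, 9)
  row2 ← row2 − (11)·row0  ⇒  L[2][0]=11, U row2=(0, 6, 0, 7)
  row3 ← row3 − (6)·row0  ⇒  L[3][0]=6, U row3=(0, 11, 11, 3)
Step 2: pivot at (1,1) is 3.
  row2 ← row2 − (2)·row1  ⇒  L[2][1]=2, U row2=(0, 0, 8, 2)
  row3 ← row3 − (8)·row1  ⇒  L[3][1]=8, U row3=(0, 0, 4, 9)

L[2][1] = 2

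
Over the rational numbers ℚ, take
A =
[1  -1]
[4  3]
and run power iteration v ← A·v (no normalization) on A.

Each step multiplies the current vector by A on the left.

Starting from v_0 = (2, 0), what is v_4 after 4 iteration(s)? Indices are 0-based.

v_0 = (2, 0).
v_1 = A·v_0 = (2, 8).
v_2 = A·v_1 = (-6, 32).
v_3 = A·v_2 = (-38, 72).
v_4 = A·v_3 = (-110, 64).

v_4 = (-110, 64)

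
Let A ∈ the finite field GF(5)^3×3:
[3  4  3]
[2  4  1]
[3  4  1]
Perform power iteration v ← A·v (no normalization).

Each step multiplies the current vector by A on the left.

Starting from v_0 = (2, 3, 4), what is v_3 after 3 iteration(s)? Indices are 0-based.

v_3 = (2, 2, 3)

v_0 = (2, 3, 4).
v_1 = A·v_0 = (0, 0, 2).
v_2 = A·v_1 = (1, 2, 2).
v_3 = A·v_2 = (2, 2, 3).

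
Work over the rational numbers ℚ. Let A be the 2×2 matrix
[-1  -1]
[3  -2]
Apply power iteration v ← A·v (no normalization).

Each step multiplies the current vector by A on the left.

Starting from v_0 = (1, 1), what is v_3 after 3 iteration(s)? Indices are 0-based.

v_3 = (7, 19)

v_0 = (1, 1).
v_1 = A·v_0 = (-2, 1).
v_2 = A·v_1 = (1, -8).
v_3 = A·v_2 = (7, 19).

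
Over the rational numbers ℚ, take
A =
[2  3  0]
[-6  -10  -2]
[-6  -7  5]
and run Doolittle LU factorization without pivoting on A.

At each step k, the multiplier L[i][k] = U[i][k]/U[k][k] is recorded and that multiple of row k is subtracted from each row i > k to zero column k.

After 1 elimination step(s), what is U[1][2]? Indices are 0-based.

U[1][2] = -2

Step 1: pivot at (0,0) is 2.
  row1 ← row1 − (-3)·row0  ⇒  L[1][0]=-3, U row1=(0, -1, -2)
  row2 ← row2 − (-3)·row0  ⇒  L[2][0]=-3, U row2=(0, 2, 5)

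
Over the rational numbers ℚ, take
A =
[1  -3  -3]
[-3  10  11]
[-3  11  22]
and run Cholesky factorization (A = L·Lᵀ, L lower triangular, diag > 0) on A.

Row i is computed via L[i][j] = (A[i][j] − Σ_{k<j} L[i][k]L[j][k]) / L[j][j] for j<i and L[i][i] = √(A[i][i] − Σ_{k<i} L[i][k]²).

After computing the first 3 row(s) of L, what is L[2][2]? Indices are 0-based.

L[2][2] = 3

Step 1: L[0][0] = √(1) = 1.
  L[1][0] = (-3) / L[0][0] = -3.
Step 2: L[1][1] = √(1) = 1.
  L[2][0] = (-3) / L[0][0] = -3.
  L[2][1] = (2) / L[1][1] = 2.
Step 3: L[2][2] = √(9) = 3.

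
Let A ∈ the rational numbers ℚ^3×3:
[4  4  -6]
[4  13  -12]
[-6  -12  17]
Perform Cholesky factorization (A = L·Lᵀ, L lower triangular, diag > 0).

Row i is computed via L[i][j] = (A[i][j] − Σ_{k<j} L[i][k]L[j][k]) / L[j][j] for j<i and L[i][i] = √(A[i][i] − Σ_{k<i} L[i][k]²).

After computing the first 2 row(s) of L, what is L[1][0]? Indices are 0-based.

L[1][0] = 2

Step 1: L[0][0] = √(4) = 2.
  L[1][0] = (4) / L[0][0] = 2.
Step 2: L[1][1] = √(9) = 3.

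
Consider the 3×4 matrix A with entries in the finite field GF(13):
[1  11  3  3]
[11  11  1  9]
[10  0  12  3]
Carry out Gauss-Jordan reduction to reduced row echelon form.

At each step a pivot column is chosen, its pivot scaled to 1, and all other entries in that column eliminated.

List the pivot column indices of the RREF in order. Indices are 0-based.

pivot columns: 0, 1, 2

step 1: normalize row 0 (÷1) = (1, 11, 3, 3)
  row 1: subtract 11×row0 = (0, 7, 7, 2)
  row 2: subtract 10×row0 = (0, 7, 8, 12)
step 2: normalize row 1 (÷7) = (0, 1, 1, 4)
  row 0: subtract 11×row1 = (1, 0, 5, 11)
  row 2: subtract 7×row1 = (0, 0, 1, 10)
step 3: normalize row 2 (÷1) = (0, 0, 1, 10)
  row 0: subtract 5×row2 = (1, 0, 0, 0)
  row 1: subtract 1×row2 = (0, 1, 0, 7)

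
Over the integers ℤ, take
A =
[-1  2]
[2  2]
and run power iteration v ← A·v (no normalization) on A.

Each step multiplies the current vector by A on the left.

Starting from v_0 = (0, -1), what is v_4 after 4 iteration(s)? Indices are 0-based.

v_4 = (-26, -68)

v_0 = (0, -1).
v_1 = A·v_0 = (-2, -2).
v_2 = A·v_1 = (-2, -8).
v_3 = A·v_2 = (-14, -20).
v_4 = A·v_3 = (-26, -68).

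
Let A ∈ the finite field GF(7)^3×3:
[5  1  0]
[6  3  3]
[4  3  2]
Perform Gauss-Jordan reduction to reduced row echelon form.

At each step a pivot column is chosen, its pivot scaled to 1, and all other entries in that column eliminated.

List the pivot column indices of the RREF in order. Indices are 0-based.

step 1: normalize row 0 (÷5) = (1, 3, 0)
  row 1: subtract 6×row0 = (0, 6, 3)
  row 2: subtract 4×row0 = (0, 5, 2)
step 2: normalize row 1 (÷6) = (0, 1, 4)
  row 0: subtract 3×row1 = (1, 0, 2)
  row 2: subtract 5×row1 = (0, 0, 3)
step 3: normalize row 2 (÷3) = (0, 0, 1)
  row 0: subtract 2×row2 = (1, 0, 0)
  row 1: subtract 4×row2 = (0, 1, 0)

pivot columns: 0, 1, 2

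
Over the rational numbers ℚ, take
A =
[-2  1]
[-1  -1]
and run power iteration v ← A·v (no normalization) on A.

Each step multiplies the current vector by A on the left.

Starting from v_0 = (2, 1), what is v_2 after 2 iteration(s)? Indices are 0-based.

v_2 = (3, 6)

v_0 = (2, 1).
v_1 = A·v_0 = (-3, -3).
v_2 = A·v_1 = (3, 6).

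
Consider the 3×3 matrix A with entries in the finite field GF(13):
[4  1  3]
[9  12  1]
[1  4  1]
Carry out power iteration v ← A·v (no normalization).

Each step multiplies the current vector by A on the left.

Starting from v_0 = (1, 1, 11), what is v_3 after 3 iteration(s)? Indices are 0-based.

v_0 = (1, 1, 11).
v_1 = A·v_0 = (12, 6, 3).
v_2 = A·v_1 = (11, 1, 0).
v_3 = A·v_2 = (6, 7, 2).

v_3 = (6, 7, 2)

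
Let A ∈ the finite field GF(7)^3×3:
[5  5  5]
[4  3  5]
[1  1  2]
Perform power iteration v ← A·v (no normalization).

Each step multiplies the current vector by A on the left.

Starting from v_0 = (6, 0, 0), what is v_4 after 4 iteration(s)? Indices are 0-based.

v_0 = (6, 0, 0).
v_1 = A·v_0 = (2, 3, 6).
v_2 = A·v_1 = (6, 5, 3).
v_3 = A·v_2 = (0, 5, 3).
v_4 = A·v_3 = (5, 2, 4).

v_4 = (5, 2, 4)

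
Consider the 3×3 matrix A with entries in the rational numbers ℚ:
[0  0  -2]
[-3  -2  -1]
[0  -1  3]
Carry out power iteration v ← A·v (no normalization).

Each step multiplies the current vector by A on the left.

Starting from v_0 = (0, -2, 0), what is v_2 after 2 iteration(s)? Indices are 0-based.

v_2 = (-4, -10, 2)

v_0 = (0, -2, 0).
v_1 = A·v_0 = (0, 4, 2).
v_2 = A·v_1 = (-4, -10, 2).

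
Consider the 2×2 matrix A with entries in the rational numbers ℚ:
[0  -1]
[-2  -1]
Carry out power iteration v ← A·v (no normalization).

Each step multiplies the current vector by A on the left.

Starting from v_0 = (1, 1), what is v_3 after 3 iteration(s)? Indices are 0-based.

v_3 = (-5, -11)

v_0 = (1, 1).
v_1 = A·v_0 = (-1, -3).
v_2 = A·v_1 = (3, 5).
v_3 = A·v_2 = (-5, -11).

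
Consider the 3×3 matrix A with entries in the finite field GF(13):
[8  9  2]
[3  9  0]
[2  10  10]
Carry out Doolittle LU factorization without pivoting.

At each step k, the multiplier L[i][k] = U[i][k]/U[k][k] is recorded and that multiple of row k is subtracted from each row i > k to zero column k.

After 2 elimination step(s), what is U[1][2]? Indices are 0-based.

Step 1: pivot at (0,0) is 8.
  row1 ← row1 − (2)·row0  ⇒  L[1][0]=2, U row1=(0, 4, 9)
  row2 ← row2 − (10)·row0  ⇒  L[2][0]=10, U row2=(0, 11, 3)
Step 2: pivot at (1,1) is 4.
  row2 ← row2 − (6)·row1  ⇒  L[2][1]=6, U row2=(0, 0, 1)

U[1][2] = 9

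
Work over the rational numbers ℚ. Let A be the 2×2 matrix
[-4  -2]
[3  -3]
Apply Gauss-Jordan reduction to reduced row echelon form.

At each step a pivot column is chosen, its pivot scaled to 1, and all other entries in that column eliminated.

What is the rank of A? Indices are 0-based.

[1] R0 /= -4  ⇒  (1, 1/2)
     R1 -= 3·R0  ⇒  (0, -9/2)
[2] R1 /= -9/2  ⇒  (0, 1)
     R0 -= 1/2·R1  ⇒  (1, 0)

rank = 2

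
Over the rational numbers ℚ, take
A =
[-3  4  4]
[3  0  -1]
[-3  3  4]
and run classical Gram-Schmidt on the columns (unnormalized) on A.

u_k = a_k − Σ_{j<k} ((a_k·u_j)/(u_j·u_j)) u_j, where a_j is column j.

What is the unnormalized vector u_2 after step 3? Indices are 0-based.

Step 1: u_0 = a_0 = (-3, 3, -3).
Step 2: u_1 = a_1 − (-7/9)·u_0 = (5/3, 7/3, 2/3).
Step 3: u_2 = a_2 − (-1)·u_0 − (21/26)·u_1 = (-9/26, 3/26, 6/13).

u_2 = (-9/26, 3/26, 6/13)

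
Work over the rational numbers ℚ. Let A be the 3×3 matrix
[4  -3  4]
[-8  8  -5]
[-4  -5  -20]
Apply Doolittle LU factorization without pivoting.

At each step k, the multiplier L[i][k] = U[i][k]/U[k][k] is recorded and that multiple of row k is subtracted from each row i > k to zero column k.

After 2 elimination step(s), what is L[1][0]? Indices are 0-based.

L[1][0] = -2

Step 1: pivot at (0,0) is 4.
  row1 ← row1 − (-2)·row0  ⇒  L[1][0]=-2, U row1=(0, 2, 3)
  row2 ← row2 − (-1)·row0  ⇒  L[2][0]=-1, U row2=(0, -8, -16)
Step 2: pivot at (1,1) is 2.
  row2 ← row2 − (-4)·row1  ⇒  L[2][1]=-4, U row2=(0, 0, -4)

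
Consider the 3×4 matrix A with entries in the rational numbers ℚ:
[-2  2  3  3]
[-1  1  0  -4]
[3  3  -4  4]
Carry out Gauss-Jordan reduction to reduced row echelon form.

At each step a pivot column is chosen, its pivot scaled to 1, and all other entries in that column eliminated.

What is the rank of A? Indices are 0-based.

rank = 3

[1] R0 /= -2  ⇒  (1, -1, -3/2, -3/2)
     R1 -= -1·R0  ⇒  (0, 0, -3/2, -11/2)
     R2 -= 3·R0  ⇒  (0, 6, 1/2, 17/2)
[2] R1 <-> R2
[2] R1 /= 6  ⇒  (0, 1, 1/12, 17/12)
     R0 -= -1·R1  ⇒  (1, 0, -17/12, -1/12)
[3] R2 /= -3/2  ⇒  (0, 0, 1, 11/3)
     R0 -= -17/12·R2  ⇒  (1, 0, 0, 46/9)
     R1 -= 1/12·R2  ⇒  (0, 1, 0, 10/9)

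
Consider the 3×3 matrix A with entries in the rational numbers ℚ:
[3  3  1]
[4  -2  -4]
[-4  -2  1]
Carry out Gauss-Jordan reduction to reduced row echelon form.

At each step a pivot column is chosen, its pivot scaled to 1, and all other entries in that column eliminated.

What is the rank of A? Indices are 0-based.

[1] R0 /= 3  ⇒  (1, 1, 1/3)
     R1 -= 4·R0  ⇒  (0, -6, -16/3)
     R2 -= -4·R0  ⇒  (0, 2, 7/3)
[2] R1 /= -6  ⇒  (0, 1, 8/9)
     R0 -= 1·R1  ⇒  (1, 0, -5/9)
     R2 -= 2·R1  ⇒  (0, 0, 5/9)
[3] R2 /= 5/9  ⇒  (0, 0, 1)
     R0 -= -5/9·R2  ⇒  (1, 0, 0)
     R1 -= 8/9·R2  ⇒  (0, 1, 0)

rank = 3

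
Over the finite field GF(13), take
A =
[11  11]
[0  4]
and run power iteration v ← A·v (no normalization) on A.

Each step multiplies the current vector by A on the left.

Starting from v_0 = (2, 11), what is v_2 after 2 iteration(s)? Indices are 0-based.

v_2 = (3, 7)

v_0 = (2, 11).
v_1 = A·v_0 = (0, 5).
v_2 = A·v_1 = (3, 7).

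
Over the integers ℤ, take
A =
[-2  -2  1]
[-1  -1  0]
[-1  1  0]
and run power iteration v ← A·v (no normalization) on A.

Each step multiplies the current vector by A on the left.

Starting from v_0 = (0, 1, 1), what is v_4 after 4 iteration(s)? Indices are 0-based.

v_0 = (0, 1, 1).
v_1 = A·v_0 = (-1, -1, 1).
v_2 = A·v_1 = (5, 2, 0).
v_3 = A·v_2 = (-14, -7, -3).
v_4 = A·v_3 = (39, 21, 7).

v_4 = (39, 21, 7)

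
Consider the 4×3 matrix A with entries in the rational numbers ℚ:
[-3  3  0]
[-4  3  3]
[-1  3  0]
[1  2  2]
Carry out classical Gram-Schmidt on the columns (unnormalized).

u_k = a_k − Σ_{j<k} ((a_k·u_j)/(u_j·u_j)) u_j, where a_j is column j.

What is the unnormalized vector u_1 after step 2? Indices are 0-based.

Step 1: u_0 = a_0 = (-3, -4, -1, 1).
Step 2: u_1 = a_1 − (-22/27)·u_0 = (5/9, -7/27, 59/27, 76/27).

u_1 = (5/9, -7/27, 59/27, 76/27)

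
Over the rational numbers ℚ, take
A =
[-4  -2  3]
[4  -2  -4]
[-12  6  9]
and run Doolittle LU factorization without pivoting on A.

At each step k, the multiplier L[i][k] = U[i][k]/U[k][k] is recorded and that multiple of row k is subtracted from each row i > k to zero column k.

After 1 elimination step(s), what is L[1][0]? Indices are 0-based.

k=0: U[0][0]=-4
  eliminate (1,0): mult=-1, new row 1: (0, -4, -1); set L[1][0]=-1
  eliminate (2,0): mult=3, new row 2: (0, 12, 0); set L[2][0]=3

L[1][0] = -1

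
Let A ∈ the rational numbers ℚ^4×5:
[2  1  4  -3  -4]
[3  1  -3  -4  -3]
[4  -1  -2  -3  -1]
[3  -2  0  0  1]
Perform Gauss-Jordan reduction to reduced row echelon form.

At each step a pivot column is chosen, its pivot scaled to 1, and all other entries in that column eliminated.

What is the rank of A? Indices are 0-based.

rank = 4

step 1: normalize row 0 (÷2) = (1, 1/2, 2, -3/2, -2)
  row 1: subtract 3×row0 = (0, -1/2, -9, 1/2, 3)
  row 2: subtract 4×row0 = (0, -3, -10, 3, 7)
  row 3: subtract 3×row0 = (0, -7/2, -6, 9/2, 7)
step 2: normalize row 1 (÷-1/2) = (0, 1, 18, -1, -6)
  row 0: subtract 1/2×row1 = (1, 0, -7, -1, 1)
  row 2: subtract -3×row1 = (0, 0, 44, 0, -11)
  row 3: subtract -7/2×row1 = (0, 0, 57, 1, -14)
step 3: normalize row 2 (÷44) = (0, 0, 1, 0, -1/4)
  row 0: subtract -7×row2 = (1, 0, 0, -1, -3/4)
  row 1: subtract 18×row2 = (0, 1, 0, -1, -3/2)
  row 3: subtract 57×row2 = (0, 0, 0, 1, 1/4)
step 4: normalize row 3 (÷1) = (0, 0, 0, 1, 1/4)
  row 0: subtract -1×row3 = (1, 0, 0, 0, -1/2)
  row 1: subtract -1×row3 = (0, 1, 0, 0, -5/4)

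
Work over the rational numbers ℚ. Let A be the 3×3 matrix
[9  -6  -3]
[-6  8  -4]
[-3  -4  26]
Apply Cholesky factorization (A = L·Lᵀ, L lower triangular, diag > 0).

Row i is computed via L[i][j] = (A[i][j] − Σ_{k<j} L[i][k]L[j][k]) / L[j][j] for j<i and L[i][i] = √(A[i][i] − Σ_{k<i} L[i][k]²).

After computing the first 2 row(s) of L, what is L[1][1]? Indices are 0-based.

Step 1: L[0][0] = √(9) = 3.
  L[1][0] = (-6) / L[0][0] = -2.
Step 2: L[1][1] = √(4) = 2.

L[1][1] = 2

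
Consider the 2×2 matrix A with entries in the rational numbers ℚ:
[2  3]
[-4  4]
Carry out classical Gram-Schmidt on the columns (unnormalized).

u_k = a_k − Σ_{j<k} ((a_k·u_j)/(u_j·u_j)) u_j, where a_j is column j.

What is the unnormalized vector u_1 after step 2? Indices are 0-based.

u_1 = (4, 2)

Step 1: u_0 = a_0 = (2, -4).
Step 2: u_1 = a_1 − (-1/2)·u_0 = (4, 2).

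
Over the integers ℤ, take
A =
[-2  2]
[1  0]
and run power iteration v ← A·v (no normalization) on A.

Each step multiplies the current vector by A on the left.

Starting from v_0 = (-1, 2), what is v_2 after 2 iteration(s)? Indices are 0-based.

v_0 = (-1, 2).
v_1 = A·v_0 = (6, -1).
v_2 = A·v_1 = (-14, 6).

v_2 = (-14, 6)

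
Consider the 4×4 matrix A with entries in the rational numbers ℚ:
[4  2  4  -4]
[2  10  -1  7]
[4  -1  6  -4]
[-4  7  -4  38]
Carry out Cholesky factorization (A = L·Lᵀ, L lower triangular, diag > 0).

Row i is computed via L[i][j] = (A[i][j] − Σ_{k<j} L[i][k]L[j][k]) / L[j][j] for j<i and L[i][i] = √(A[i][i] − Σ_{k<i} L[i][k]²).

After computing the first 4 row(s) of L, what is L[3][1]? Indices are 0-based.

Step 1: L[0][0] = √(4) = 2.
  L[1][0] = (2) / L[0][0] = 1.
Step 2: L[1][1] = √(9) = 3.
  L[2][0] = (4) / L[0][0] = 2.
  L[2][1] = (-3) / L[1][1] = -1.
Step 3: L[2][2] = √(1) = 1.
  L[3][0] = (-4) / L[0][0] = -2.
  L[3][1] = (9) / L[1][1] = 3.
  L[3][2] = (3) / L[2][2] = 3.
Step 4: L[3][3] = √(16) = 4.

L[3][1] = 3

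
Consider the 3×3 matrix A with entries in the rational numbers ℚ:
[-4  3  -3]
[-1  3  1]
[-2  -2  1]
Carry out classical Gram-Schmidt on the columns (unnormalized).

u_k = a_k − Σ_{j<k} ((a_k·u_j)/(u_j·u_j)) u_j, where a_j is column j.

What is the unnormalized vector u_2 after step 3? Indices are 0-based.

u_2 = (-376/341, 658/341, 423/341)

Step 1: u_0 = a_0 = (-4, -1, -2).
Step 2: u_1 = a_1 − (-11/21)·u_0 = (19/21, 52/21, -64/21).
Step 3: u_2 = a_2 − (3/7)·u_0 − (-69/341)·u_1 = (-376/341, 658/341, 423/341).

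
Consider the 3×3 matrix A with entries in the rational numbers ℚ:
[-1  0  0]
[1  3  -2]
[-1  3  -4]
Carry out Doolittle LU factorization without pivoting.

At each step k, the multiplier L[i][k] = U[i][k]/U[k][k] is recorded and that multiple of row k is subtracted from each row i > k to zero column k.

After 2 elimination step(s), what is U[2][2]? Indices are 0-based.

[col 0] pivot -1
  R1 -= -1*R0 → (0, 3, -2)  (L[1][0] := -1)
  R2 -= 1*R0 → (0, 3, -4)  (L[2][0] := 1)
[col 1] pivot 3
  R2 -= 1*R1 → (0, 0, -2)  (L[2][1] := 1)

U[2][2] = -2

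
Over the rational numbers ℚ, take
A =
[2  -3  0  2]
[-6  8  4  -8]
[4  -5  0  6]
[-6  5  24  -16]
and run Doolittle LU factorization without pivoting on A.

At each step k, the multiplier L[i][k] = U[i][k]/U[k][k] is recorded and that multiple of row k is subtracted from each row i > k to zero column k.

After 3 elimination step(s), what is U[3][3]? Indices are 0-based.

U[3][3] = -2

[col 0] pivot 2
  R1 -= -3*R0 → (0, -1, 4, -2)  (L[1][0] := -3)
  R2 -= 2*R0 → (0, 1, 0, 2)  (L[2][0] := 2)
  R3 -= -3*R0 → (0, -4, 24, -10)  (L[3][0] := -3)
[col 1] pivot -1
  R2 -= -1*R1 → (0, 0, 4, 0)  (L[2][1] := -1)
  R3 -= 4*R1 → (0, 0, 8, -2)  (L[3][1] := 4)
[col 2] pivot 4
  R3 -= 2*R2 → (0, 0, 0, -2)  (L[3][2] := 2)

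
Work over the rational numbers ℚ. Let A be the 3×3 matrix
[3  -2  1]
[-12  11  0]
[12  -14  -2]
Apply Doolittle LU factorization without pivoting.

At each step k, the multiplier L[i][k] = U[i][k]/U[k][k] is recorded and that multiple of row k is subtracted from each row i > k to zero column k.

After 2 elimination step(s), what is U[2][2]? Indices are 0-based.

U[2][2] = 2

k=0: U[0][0]=3
  eliminate (1,0): mult=-4, new row 1: (0, 3, 4); set L[1][0]=-4
  eliminate (2,0): mult=4, new row 2: (0, -6, -6); set L[2][0]=4
k=1: U[1][1]=3
  eliminate (2,1): mult=-2, new row 2: (0, 0, 2); set L[2][1]=-2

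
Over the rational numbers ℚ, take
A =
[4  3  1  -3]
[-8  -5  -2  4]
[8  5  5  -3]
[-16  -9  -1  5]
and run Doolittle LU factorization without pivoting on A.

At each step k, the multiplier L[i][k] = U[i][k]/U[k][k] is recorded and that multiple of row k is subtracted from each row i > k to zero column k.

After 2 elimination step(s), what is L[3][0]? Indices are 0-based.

Step 1: pivot at (0,0) is 4.
  row1 ← row1 − (-2)·row0  ⇒  L[1][0]=-2, U row1=(0, 1, 0, -2)
  row2 ← row2 − (2)·row0  ⇒  L[2][0]=2, U row2=(0, -1, 3, 3)
  row3 ← row3 − (-4)·row0  ⇒  L[3][0]=-4, U row3=(0, 3, 3, -7)
Step 2: pivot at (1,1) is 1.
  row2 ← row2 − (-1)·row1  ⇒  L[2][1]=-1, U row2=(0, 0, 3, 1)
  row3 ← row3 − (3)·row1  ⇒  L[3][1]=3, U row3=(0, 0, 3, -1)

L[3][0] = -4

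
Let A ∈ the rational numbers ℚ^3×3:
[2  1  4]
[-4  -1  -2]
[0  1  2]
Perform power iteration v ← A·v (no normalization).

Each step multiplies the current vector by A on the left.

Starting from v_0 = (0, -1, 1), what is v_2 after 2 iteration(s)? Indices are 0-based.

v_2 = (9, -13, 1)

v_0 = (0, -1, 1).
v_1 = A·v_0 = (3, -1, 1).
v_2 = A·v_1 = (9, -13, 1).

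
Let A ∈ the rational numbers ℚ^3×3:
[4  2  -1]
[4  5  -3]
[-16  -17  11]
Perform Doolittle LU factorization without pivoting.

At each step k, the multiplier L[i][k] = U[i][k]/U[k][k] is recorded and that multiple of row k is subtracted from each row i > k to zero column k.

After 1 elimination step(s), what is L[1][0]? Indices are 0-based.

[col 0] pivot 4
  R1 -= 1*R0 → (0, 3, -2)  (L[1][0] := 1)
  R2 -= -4*R0 → (0, -9, 7)  (L[2][0] := -4)

L[1][0] = 1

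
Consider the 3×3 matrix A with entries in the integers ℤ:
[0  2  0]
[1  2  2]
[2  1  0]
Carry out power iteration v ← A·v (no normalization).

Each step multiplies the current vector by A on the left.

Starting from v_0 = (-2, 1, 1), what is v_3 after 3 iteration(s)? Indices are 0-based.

v_3 = (0, 16, 8)

v_0 = (-2, 1, 1).
v_1 = A·v_0 = (2, 2, -3).
v_2 = A·v_1 = (4, 0, 6).
v_3 = A·v_2 = (0, 16, 8).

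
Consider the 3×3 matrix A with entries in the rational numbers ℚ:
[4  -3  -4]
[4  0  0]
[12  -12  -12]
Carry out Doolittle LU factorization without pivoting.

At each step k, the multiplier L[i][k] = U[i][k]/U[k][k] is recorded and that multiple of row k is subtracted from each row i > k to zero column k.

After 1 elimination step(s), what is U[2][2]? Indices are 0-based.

U[2][2] = 0

Step 1: pivot at (0,0) is 4.
  row1 ← row1 − (1)·row0  ⇒  L[1][0]=1, U row1=(0, 3, 4)
  row2 ← row2 − (3)·row0  ⇒  L[2][0]=3, U row2=(0, -3, 0)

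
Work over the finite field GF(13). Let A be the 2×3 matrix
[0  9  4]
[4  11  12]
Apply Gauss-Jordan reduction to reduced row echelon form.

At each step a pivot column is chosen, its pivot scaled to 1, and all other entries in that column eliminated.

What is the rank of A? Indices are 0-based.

[1] R0 <-> R1
[1] R0 /= 4  ⇒  (1, 6, 3)
[2] R1 /= 9  ⇒  (0, 1, 12)
     R0 -= 6·R1  ⇒  (1, 0, 9)

rank = 2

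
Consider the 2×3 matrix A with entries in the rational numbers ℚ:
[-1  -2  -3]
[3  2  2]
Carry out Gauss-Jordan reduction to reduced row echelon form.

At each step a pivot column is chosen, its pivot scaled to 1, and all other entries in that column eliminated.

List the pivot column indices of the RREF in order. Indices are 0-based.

[1] R0 /= -1  ⇒  (1, 2, 3)
     R1 -= 3·R0  ⇒  (0, -4, -7)
[2] R1 /= -4  ⇒  (0, 1, 7/4)
     R0 -= 2·R1  ⇒  (1, 0, -1/2)

pivot columns: 0, 1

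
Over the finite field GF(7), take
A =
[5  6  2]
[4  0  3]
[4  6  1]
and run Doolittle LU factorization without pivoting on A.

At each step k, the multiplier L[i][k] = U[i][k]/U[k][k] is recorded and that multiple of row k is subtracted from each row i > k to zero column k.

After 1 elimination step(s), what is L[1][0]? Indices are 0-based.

[col 0] pivot 5
  R1 -= 5*R0 → (0, 5, 0)  (L[1][0] := 5)
  R2 -= 5*R0 → (0, 4, 5)  (L[2][0] := 5)

L[1][0] = 5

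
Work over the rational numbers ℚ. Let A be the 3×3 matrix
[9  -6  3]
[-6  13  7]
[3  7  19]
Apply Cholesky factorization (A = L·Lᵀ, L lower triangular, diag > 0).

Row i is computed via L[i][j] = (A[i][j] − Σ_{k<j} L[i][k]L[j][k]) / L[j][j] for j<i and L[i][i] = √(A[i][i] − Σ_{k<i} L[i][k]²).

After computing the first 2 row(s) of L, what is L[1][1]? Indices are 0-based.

L[1][1] = 3

Step 1: L[0][0] = √(9) = 3.
  L[1][0] = (-6) / L[0][0] = -2.
Step 2: L[1][1] = √(9) = 3.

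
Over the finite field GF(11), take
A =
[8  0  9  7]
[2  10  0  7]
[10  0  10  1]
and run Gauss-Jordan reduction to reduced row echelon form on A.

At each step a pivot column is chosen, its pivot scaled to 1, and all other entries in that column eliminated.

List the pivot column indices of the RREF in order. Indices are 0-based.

pivot(0,0)=8: scale R0 → (1, 0, 8, 5)
  clear (1,0): R1 −= (2)R0 → (0, 10, 6, 8)
  clear (2,0): R2 −= (10)R0 → (0, 0, 7, 6)
pivot(1,1)=10: scale R1 → (0, 1, 5, 3)
pivot(2,2)=7: scale R2 → (0, 0, 1, 4)
  clear (0,2): R0 −= (8)R2 → (1, 0, 0, 6)
  clear (1,2): R1 −= (5)R2 → (0, 1, 0, 5)

pivot columns: 0, 1, 2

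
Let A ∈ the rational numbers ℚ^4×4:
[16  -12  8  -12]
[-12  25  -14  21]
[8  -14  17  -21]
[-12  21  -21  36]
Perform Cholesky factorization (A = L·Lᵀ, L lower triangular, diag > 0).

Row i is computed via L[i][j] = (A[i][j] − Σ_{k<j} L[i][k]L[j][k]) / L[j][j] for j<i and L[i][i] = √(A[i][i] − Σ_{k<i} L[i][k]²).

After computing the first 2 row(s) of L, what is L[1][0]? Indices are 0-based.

L[1][0] = -3

Step 1: L[0][0] = √(16) = 4.
  L[1][0] = (-12) / L[0][0] = -3.
Step 2: L[1][1] = √(16) = 4.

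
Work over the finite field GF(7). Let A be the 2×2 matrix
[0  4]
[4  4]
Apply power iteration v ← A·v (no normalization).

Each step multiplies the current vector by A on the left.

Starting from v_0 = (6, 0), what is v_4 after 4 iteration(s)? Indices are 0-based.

v_0 = (6, 0).
v_1 = A·v_0 = (0, 3).
v_2 = A·v_1 = (5, 5).
v_3 = A·v_2 = (6, 5).
v_4 = A·v_3 = (6, 2).

v_4 = (6, 2)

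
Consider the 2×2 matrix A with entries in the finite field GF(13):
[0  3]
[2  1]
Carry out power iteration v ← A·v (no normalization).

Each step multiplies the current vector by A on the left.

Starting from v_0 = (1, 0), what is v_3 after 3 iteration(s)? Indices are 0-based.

v_3 = (6, 1)

v_0 = (1, 0).
v_1 = A·v_0 = (0, 2).
v_2 = A·v_1 = (6, 2).
v_3 = A·v_2 = (6, 1).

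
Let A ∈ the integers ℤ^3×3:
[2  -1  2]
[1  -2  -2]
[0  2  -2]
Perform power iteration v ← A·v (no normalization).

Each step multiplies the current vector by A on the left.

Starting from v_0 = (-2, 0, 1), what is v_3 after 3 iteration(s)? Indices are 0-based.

v_0 = (-2, 0, 1).
v_1 = A·v_0 = (-2, -4, -2).
v_2 = A·v_1 = (-4, 10, -4).
v_3 = A·v_2 = (-26, -16, 28).

v_3 = (-26, -16, 28)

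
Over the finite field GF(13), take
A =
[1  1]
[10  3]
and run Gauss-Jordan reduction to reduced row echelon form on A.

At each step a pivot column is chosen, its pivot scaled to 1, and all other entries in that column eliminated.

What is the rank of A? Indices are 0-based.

rank = 2

step 1: normalize row 0 (÷1) = (1, 1)
  row 1: subtract 10×row0 = (0, 6)
step 2: normalize row 1 (÷6) = (0, 1)
  row 0: subtract 1×row1 = (1, 0)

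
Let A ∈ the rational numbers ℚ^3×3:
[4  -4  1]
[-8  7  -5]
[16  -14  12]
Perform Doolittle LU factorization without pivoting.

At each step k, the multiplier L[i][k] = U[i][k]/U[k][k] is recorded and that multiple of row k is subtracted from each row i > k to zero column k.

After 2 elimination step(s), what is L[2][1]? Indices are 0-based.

L[2][1] = -2

Step 1: pivot at (0,0) is 4.
  row1 ← row1 − (-2)·row0  ⇒  L[1][0]=-2, U row1=(0, -1, -3)
  row2 ← row2 − (4)·row0  ⇒  L[2][0]=4, U row2=(0, 2, 8)
Step 2: pivot at (1,1) is -1.
  row2 ← row2 − (-2)·row1  ⇒  L[2][1]=-2, U row2=(0, 0, 2)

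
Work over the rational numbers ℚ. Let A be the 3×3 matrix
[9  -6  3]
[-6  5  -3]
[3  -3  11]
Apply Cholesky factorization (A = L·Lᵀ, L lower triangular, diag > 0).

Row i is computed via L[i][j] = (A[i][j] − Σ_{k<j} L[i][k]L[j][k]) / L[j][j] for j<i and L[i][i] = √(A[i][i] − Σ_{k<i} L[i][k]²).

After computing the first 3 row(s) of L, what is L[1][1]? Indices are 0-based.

Step 1: L[0][0] = √(9) = 3.
  L[1][0] = (-6) / L[0][0] = -2.
Step 2: L[1][1] = √(1) = 1.
  L[2][0] = (3) / L[0][0] = 1.
  L[2][1] = (-1) / L[1][1] = -1.
Step 3: L[2][2] = √(9) = 3.

L[1][1] = 1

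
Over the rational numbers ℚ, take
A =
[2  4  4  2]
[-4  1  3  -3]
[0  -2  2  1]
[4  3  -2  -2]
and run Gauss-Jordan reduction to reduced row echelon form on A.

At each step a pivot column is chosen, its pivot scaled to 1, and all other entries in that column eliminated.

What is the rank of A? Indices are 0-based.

[1] R0 /= 2  ⇒  (1, 2, 2, 1)
     R1 -= -4·R0  ⇒  (0, 9, 11, 1)
     R3 -= 4·R0  ⇒  (0, -5, -10, -6)
[2] R1 /= 9  ⇒  (0, 1, 11/9, 1/9)
     R0 -= 2·R1  ⇒  (1, 0, -4/9, 7/9)
     R2 -= -2·R1  ⇒  (0, 0, 40/9, 11/9)
     R3 -= -5·R1  ⇒  (0, 0, -35/9, -49/9)
[3] R2 /= 40/9  ⇒  (0, 0, 1, 11/40)
     R0 -= -4/9·R2  ⇒  (1, 0, 0, 9/10)
     R1 -= 11/9·R2  ⇒  (0, 1, 0, -9/40)
     R3 -= -35/9·R2  ⇒  (0, 0, 0, -35/8)
[4] R3 /= -35/8  ⇒  (0, 0, 0, 1)
     R0 -= 9/10·R3  ⇒  (1, 0, 0, 0)
     R1 -= -9/40·R3  ⇒  (0, 1, 0, 0)
     R2 -= 11/40·R3  ⇒  (0, 0, 1, 0)

rank = 4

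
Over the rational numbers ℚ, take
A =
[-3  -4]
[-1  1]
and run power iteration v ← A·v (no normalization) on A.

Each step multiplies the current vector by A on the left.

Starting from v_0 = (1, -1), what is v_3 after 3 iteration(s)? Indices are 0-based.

v_0 = (1, -1).
v_1 = A·v_0 = (1, -2).
v_2 = A·v_1 = (5, -3).
v_3 = A·v_2 = (-3, -8).

v_3 = (-3, -8)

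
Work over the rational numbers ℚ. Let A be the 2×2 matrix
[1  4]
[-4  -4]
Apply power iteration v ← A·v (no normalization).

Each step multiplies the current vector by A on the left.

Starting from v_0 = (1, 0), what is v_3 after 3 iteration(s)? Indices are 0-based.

v_0 = (1, 0).
v_1 = A·v_0 = (1, -4).
v_2 = A·v_1 = (-15, 12).
v_3 = A·v_2 = (33, 12).

v_3 = (33, 12)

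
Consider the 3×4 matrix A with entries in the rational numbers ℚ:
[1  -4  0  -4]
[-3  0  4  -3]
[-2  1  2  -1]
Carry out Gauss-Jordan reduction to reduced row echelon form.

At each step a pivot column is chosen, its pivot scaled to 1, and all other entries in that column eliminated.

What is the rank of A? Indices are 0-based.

[1] R0 /= 1  ⇒  (1, -4, 0, -4)
     R1 -= -3·R0  ⇒  (0, -12, 4, -15)
     R2 -= -2·R0  ⇒  (0, -7, 2, -9)
[2] R1 /= -12  ⇒  (0, 1, -1/3, 5/4)
     R0 -= -4·R1  ⇒  (1, 0, -4/3, 1)
     R2 -= -7·R1  ⇒  (0, 0, -1/3, -1/4)
[3] R2 /= -1/3  ⇒  (0, 0, 1, 3/4)
     R0 -= -4/3·R2  ⇒  (1, 0, 0, 2)
     R1 -= -1/3·R2  ⇒  (0, 1, 0, 3/2)

rank = 3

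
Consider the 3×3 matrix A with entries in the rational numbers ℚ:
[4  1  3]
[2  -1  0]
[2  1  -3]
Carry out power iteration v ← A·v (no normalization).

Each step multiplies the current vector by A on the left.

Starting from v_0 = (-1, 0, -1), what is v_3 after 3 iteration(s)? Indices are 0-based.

v_0 = (-1, 0, -1).
v_1 = A·v_0 = (-7, -2, 1).
v_2 = A·v_1 = (-27, -12, -19).
v_3 = A·v_2 = (-177, -42, -9).

v_3 = (-177, -42, -9)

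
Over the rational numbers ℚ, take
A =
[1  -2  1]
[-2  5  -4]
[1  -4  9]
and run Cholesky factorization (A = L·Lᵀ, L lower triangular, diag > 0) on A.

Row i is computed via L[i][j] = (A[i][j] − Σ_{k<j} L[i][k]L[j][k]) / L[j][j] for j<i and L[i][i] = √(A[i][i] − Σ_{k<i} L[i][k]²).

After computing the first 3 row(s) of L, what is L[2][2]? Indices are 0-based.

Step 1: L[0][0] = √(1) = 1.
  L[1][0] = (-2) / L[0][0] = -2.
Step 2: L[1][1] = √(1) = 1.
  L[2][0] = (1) / L[0][0] = 1.
  L[2][1] = (-2) / L[1][1] = -2.
Step 3: L[2][2] = √(4) = 2.

L[2][2] = 2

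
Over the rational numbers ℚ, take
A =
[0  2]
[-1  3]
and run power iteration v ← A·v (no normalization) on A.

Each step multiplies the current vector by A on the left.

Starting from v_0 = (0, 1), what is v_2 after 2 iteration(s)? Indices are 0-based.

v_2 = (6, 7)

v_0 = (0, 1).
v_1 = A·v_0 = (2, 3).
v_2 = A·v_1 = (6, 7).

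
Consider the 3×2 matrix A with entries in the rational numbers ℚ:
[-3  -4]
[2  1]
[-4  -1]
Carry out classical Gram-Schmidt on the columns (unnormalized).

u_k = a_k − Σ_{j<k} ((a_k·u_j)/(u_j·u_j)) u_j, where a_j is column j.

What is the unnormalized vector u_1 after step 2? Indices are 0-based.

Step 1: u_0 = a_0 = (-3, 2, -4).
Step 2: u_1 = a_1 − (18/29)·u_0 = (-62/29, -7/29, 43/29).

u_1 = (-62/29, -7/29, 43/29)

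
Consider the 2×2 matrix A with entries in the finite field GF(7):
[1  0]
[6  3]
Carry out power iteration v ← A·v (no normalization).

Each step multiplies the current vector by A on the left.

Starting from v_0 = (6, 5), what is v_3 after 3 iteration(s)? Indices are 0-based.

v_0 = (6, 5).
v_1 = A·v_0 = (6, 2).
v_2 = A·v_1 = (6, 0).
v_3 = A·v_2 = (6, 1).

v_3 = (6, 1)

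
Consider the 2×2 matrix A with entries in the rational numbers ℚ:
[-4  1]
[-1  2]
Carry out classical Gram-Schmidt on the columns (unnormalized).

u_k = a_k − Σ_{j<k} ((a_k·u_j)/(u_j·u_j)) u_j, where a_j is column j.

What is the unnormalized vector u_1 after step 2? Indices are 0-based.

u_1 = (-7/17, 28/17)

Step 1: u_0 = a_0 = (-4, -1).
Step 2: u_1 = a_1 − (-6/17)·u_0 = (-7/17, 28/17).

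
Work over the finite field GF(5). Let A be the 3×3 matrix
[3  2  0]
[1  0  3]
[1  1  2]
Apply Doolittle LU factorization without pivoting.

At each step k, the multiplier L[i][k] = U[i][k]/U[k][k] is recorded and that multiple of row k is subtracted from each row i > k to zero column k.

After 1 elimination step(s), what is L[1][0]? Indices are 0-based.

L[1][0] = 2

Step 1: pivot at (0,0) is 3.
  row1 ← row1 − (2)·row0  ⇒  L[1][0]=2, U row1=(0, 1, 3)
  row2 ← row2 − (2)·row0  ⇒  L[2][0]=2, U row2=(0, 2, 2)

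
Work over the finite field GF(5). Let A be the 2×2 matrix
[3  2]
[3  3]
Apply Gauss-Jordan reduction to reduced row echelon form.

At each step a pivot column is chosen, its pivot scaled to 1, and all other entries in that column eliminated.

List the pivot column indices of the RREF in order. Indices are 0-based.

pivot columns: 0, 1

pivot(0,0)=3: scale R0 → (1, 4)
  clear (1,0): R1 −= (3)R0 → (0, 1)
pivot(1,1)=1: scale R1 → (0, 1)
  clear (0,1): R0 −= (4)R1 → (1, 0)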